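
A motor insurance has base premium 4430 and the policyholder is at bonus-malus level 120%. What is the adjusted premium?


adjusted = base * BM_level / 100
= 4430 * 120 / 100
= 4430 * 1.2
= 5316.0


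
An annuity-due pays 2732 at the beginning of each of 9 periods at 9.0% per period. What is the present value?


PV_due = PMT * (1-(1+i)^(-n))/i * (1+i)
PV_immediate = 16379.0145
PV_due = 16379.0145 * 1.09
= 17853.1258


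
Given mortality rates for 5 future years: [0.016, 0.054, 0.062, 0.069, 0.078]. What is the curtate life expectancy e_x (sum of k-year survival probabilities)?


e_x = sum_{k=1}^{n} k_p_x
k_p_x values:
  1_p_x = 0.984
  2_p_x = 0.930864
  3_p_x = 0.87315
  4_p_x = 0.812903
  5_p_x = 0.749497
e_x = 4.3504


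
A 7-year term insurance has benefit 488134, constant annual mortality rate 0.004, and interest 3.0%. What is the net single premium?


NSP = benefit * sum_{k=0}^{n-1} k_p_x * q * v^(k+1)
With constant q=0.004, v=0.970874
Sum = 0.024636
NSP = 488134 * 0.024636
= 12025.5352


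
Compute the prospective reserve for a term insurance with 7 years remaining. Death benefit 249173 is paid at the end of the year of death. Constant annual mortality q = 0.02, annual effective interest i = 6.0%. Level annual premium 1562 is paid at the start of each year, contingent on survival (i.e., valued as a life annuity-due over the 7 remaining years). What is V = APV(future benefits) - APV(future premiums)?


v = 1/(1+i) = 0.943396
APV(future benefits) per unit = sum_{k=0}^{6} k_p_x * q * v^(k+1) = 0.105662
APV(future benefits) = 249173 * 0.105662 = 26328.0514
Life annuity-due factor ä_{x:7} = sum_{k=0}^{6} k_p_x * v^k = 5.600072
APV(future premiums) = 1562 * 5.600072 = 8747.3124
V = 26328.0514 - 8747.3124
= 17580.739


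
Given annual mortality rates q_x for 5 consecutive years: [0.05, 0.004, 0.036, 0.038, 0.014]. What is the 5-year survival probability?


p_k = 1 - q_k for each year
Survival = product of (1 - q_k)
= 0.95 * 0.996 * 0.964 * 0.962 * 0.986
= 0.8652


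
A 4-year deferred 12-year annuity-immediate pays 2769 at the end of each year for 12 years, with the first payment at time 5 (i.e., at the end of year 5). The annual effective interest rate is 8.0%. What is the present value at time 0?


PV at time 4 of the 12-year annuity-immediate:
a_n = 2769 * (1-(1+0.08)^(-12))/0.08 = 20867.4
Discount back 4 years to time 0:
PV = 20867.4 * (1+0.08)^(-4)
= 20867.4 * 0.73503
= 15338.162


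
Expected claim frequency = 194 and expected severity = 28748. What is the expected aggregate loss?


E[S] = E[N] * E[X]
= 194 * 28748
= 5.5771e+06


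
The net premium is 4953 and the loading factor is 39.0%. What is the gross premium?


Gross = net * (1 + loading)
= 4953 * (1 + 0.39)
= 4953 * 1.39
= 6884.67


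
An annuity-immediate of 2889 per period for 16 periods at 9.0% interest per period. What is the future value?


FV = PMT * ((1+i)^n - 1) / i
= 2889 * ((1.09)^16 - 1) / 0.09
= 2889 * (3.970306 - 1) / 0.09
= 95346.8188


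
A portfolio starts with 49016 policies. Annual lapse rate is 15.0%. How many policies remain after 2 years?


remaining = initial * (1 - lapse)^years
= 49016 * (1 - 0.15)^2
= 49016 * 0.7225
= 35414.06


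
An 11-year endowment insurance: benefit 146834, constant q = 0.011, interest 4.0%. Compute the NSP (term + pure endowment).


Term component = 13454.5567
Pure endowment = 11_p_x * v^11 * benefit = 0.88544 * 0.649581 * 146834 = 84453.7824
NSP = 97908.3392


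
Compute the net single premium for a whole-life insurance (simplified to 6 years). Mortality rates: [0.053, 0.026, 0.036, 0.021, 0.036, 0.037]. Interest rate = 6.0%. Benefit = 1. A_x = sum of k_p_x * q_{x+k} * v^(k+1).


v = 0.943396
Year 0: k_p_x=1.0, q=0.053, term=0.05
Year 1: k_p_x=0.947, q=0.026, term=0.021913
Year 2: k_p_x=0.922378, q=0.036, term=0.02788
Year 3: k_p_x=0.889172, q=0.021, term=0.01479
Year 4: k_p_x=0.8705, q=0.036, term=0.023418
Year 5: k_p_x=0.839162, q=0.037, term=0.021888
A_x = 0.1599


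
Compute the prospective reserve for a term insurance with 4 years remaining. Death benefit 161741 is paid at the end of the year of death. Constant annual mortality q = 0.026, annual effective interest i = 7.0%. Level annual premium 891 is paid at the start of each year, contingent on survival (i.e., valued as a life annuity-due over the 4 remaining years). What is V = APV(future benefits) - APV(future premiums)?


v = 1/(1+i) = 0.934579
APV(future benefits) per unit = sum_{k=0}^{3} k_p_x * q * v^(k+1) = 0.08488
APV(future benefits) = 161741 * 0.08488 = 13728.6548
Life annuity-due factor ä_{x:4} = sum_{k=0}^{3} k_p_x * v^k = 3.493158
APV(future premiums) = 891 * 3.493158 = 3112.4042
V = 13728.6548 - 3112.4042
= 10616.2506


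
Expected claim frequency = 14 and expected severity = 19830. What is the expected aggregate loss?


E[S] = E[N] * E[X]
= 14 * 19830
= 277620


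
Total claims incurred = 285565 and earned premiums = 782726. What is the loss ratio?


Loss ratio = claims / premiums
= 285565 / 782726
= 0.3648


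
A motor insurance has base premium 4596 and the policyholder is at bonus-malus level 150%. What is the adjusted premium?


adjusted = base * BM_level / 100
= 4596 * 150 / 100
= 4596 * 1.5
= 6894.0


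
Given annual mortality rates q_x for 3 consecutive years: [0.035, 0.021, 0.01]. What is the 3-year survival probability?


p_k = 1 - q_k for each year
Survival = product of (1 - q_k)
= 0.965 * 0.979 * 0.99
= 0.9353


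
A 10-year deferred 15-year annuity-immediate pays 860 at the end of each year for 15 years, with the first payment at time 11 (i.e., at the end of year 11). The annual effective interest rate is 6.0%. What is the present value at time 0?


PV at time 10 of the 15-year annuity-immediate:
a_n = 860 * (1-(1+0.06)^(-15))/0.06 = 8352.5341
Discount back 10 years to time 0:
PV = 8352.5341 * (1+0.06)^(-10)
= 8352.5341 * 0.558395
= 4664.0114


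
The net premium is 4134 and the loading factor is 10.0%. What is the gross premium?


Gross = net * (1 + loading)
= 4134 * (1 + 0.1)
= 4134 * 1.1
= 4547.4


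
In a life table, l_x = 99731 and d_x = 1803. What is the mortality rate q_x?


q_x = d_x / l_x
= 1803 / 99731
= 0.0181


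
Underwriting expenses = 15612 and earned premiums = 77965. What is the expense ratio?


Expense ratio = expenses / premiums
= 15612 / 77965
= 0.2002


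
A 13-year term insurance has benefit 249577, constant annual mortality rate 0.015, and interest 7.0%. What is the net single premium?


NSP = benefit * sum_{k=0}^{n-1} k_p_x * q * v^(k+1)
With constant q=0.015, v=0.934579
Sum = 0.116304
NSP = 249577 * 0.116304
= 29026.8437


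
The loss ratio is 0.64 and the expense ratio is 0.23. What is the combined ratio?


Combined ratio = loss ratio + expense ratio
= 0.64 + 0.23
= 0.87


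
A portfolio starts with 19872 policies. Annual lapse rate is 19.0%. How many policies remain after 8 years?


remaining = initial * (1 - lapse)^years
= 19872 * (1 - 0.19)^8
= 19872 * 0.185302
= 3682.3217


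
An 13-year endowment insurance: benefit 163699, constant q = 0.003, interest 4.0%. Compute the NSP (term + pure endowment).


Term component = 4824.529
Pure endowment = 13_p_x * v^13 * benefit = 0.961694 * 0.600574 * 163699 = 94547.4181
NSP = 99371.9471


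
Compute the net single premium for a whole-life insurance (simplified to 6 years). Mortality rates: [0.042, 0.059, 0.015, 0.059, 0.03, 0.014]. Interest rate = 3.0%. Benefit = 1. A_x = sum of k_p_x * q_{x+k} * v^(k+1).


v = 0.970874
Year 0: k_p_x=1.0, q=0.042, term=0.040777
Year 1: k_p_x=0.958, q=0.059, term=0.053277
Year 2: k_p_x=0.901478, q=0.015, term=0.012375
Year 3: k_p_x=0.887956, q=0.059, term=0.046547
Year 4: k_p_x=0.835566, q=0.03, term=0.021623
Year 5: k_p_x=0.810499, q=0.014, term=0.009503
A_x = 0.1841


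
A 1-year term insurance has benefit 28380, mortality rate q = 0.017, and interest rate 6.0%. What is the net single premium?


NSP = benefit * q * v
v = 1/(1+i) = 0.943396
NSP = 28380 * 0.017 * 0.943396
= 455.1509


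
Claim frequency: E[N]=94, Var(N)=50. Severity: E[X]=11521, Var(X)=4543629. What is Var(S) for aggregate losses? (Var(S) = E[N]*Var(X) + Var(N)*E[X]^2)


Var(S) = E[N]*Var(X) + Var(N)*E[X]^2
= 94*4543629 + 50*11521^2
= 427101126 + 6636672050
= 7.0638e+09


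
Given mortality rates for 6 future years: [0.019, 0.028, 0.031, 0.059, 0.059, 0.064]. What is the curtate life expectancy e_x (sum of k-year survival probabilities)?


e_x = sum_{k=1}^{n} k_p_x
k_p_x values:
  1_p_x = 0.981
  2_p_x = 0.953532
  3_p_x = 0.923973
  4_p_x = 0.869458
  5_p_x = 0.81816
  6_p_x = 0.765798
e_x = 5.3119


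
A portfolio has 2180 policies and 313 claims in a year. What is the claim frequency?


frequency = claims / policies
= 313 / 2180
= 0.1436


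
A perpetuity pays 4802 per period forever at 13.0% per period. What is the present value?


PV = PMT / i
= 4802 / 0.13
= 36938.4615


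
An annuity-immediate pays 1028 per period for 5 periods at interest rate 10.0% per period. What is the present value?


PV = PMT * (1 - (1+i)^(-n)) / i
= 1028 * (1 - (1+0.1)^(-5)) / 0.1
= 1028 * (1 - 0.620921) / 0.1
= 1028 * 3.790787
= 3896.9288


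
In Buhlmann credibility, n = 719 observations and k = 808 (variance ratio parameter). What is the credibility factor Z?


Z = n / (n + k)
= 719 / (719 + 808)
= 719 / 1527
= 0.4709


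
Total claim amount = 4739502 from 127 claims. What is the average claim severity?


severity = total / number
= 4739502 / 127
= 37318.9134


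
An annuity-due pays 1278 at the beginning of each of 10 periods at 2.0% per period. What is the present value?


PV_due = PMT * (1-(1+i)^(-n))/i * (1+i)
PV_immediate = 11479.7436
PV_due = 11479.7436 * 1.02
= 11709.3385


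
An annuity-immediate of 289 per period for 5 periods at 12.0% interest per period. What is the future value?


FV = PMT * ((1+i)^n - 1) / i
= 289 * ((1.12)^5 - 1) / 0.12
= 289 * (1.762342 - 1) / 0.12
= 1835.9729


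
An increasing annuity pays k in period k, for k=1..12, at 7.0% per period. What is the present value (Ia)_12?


(Ia)_n = sum_{k=1}^{n} k * v^k, v = 1/(1+i)
v = 0.934579
Sum computed term by term:
(Ia)_12 = 45.2933


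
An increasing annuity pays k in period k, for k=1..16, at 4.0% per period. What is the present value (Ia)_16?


(Ia)_n = sum_{k=1}^{n} k * v^k, v = 1/(1+i)
v = 0.961538
Sum computed term by term:
(Ia)_16 = 89.3964


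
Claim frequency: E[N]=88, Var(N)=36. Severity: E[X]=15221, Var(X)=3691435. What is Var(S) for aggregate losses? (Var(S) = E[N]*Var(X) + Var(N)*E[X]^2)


Var(S) = E[N]*Var(X) + Var(N)*E[X]^2
= 88*3691435 + 36*15221^2
= 324846280 + 8340438276
= 8.6653e+09


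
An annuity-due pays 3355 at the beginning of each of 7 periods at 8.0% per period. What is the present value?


PV_due = PMT * (1-(1+i)^(-n))/i * (1+i)
PV_immediate = 17467.3715
PV_due = 17467.3715 * 1.08
= 18864.7613


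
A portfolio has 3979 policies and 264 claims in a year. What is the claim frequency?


frequency = claims / policies
= 264 / 3979
= 0.0663


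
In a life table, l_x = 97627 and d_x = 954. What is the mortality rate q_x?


q_x = d_x / l_x
= 954 / 97627
= 0.0098


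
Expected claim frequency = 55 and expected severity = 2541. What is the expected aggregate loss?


E[S] = E[N] * E[X]
= 55 * 2541
= 139755


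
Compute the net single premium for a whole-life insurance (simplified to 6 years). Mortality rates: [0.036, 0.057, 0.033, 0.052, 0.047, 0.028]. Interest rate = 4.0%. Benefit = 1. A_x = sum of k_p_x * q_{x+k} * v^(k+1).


v = 0.961538
Year 0: k_p_x=1.0, q=0.036, term=0.034615
Year 1: k_p_x=0.964, q=0.057, term=0.050803
Year 2: k_p_x=0.909052, q=0.033, term=0.026669
Year 3: k_p_x=0.879053, q=0.052, term=0.039074
Year 4: k_p_x=0.833343, q=0.047, term=0.032192
Year 5: k_p_x=0.794175, q=0.028, term=0.017574
A_x = 0.2009


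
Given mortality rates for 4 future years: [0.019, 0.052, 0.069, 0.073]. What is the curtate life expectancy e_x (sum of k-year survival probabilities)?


e_x = sum_{k=1}^{n} k_p_x
k_p_x values:
  1_p_x = 0.981
  2_p_x = 0.929988
  3_p_x = 0.865819
  4_p_x = 0.802614
e_x = 3.5794


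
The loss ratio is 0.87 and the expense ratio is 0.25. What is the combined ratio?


Combined ratio = loss ratio + expense ratio
= 0.87 + 0.25
= 1.12


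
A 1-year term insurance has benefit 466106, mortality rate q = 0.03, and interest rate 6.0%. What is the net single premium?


NSP = benefit * q * v
v = 1/(1+i) = 0.943396
NSP = 466106 * 0.03 * 0.943396
= 13191.6792


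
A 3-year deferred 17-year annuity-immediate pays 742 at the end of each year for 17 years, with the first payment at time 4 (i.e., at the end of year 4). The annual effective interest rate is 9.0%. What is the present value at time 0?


PV at time 3 of the 17-year annuity-immediate:
a_n = 742 * (1-(1+0.09)^(-17))/0.09 = 6339.3745
Discount back 3 years to time 0:
PV = 6339.3745 * (1+0.09)^(-3)
= 6339.3745 * 0.772183
= 4895.1602


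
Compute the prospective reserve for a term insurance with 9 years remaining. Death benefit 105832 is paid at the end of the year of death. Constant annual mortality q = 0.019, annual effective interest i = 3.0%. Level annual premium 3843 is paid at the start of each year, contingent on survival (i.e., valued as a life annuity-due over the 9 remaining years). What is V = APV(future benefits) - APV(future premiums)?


v = 1/(1+i) = 0.970874
APV(future benefits) per unit = sum_{k=0}^{8} k_p_x * q * v^(k+1) = 0.137695
APV(future benefits) = 105832 * 0.137695 = 14572.5884
Life annuity-due factor ä_{x:9} = sum_{k=0}^{8} k_p_x * v^k = 7.464545
APV(future premiums) = 3843 * 7.464545 = 28686.2449
V = 14572.5884 - 28686.2449
= -14113.6566


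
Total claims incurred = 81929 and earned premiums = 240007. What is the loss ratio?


Loss ratio = claims / premiums
= 81929 / 240007
= 0.3414


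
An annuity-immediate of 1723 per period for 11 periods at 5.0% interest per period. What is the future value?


FV = PMT * ((1+i)^n - 1) / i
= 1723 * ((1.05)^11 - 1) / 0.05
= 1723 * (1.710339 - 1) / 0.05
= 24478.2943


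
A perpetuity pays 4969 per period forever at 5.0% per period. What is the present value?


PV = PMT / i
= 4969 / 0.05
= 99380.0


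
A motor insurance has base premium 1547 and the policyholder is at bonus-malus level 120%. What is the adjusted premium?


adjusted = base * BM_level / 100
= 1547 * 120 / 100
= 1547 * 1.2
= 1856.4


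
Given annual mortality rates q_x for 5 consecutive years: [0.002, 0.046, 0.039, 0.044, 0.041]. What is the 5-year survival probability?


p_k = 1 - q_k for each year
Survival = product of (1 - q_k)
= 0.998 * 0.954 * 0.961 * 0.956 * 0.959
= 0.8388


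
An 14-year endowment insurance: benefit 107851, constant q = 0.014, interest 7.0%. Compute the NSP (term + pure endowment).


Term component = 12252.7846
Pure endowment = 14_p_x * v^14 * benefit = 0.820875 * 0.387817 * 107851 = 34334.2921
NSP = 46587.0768


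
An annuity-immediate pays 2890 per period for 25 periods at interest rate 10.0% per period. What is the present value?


PV = PMT * (1 - (1+i)^(-n)) / i
= 2890 * (1 - (1+0.1)^(-25)) / 0.1
= 2890 * (1 - 0.092296) / 0.1
= 2890 * 9.07704
= 26232.6457


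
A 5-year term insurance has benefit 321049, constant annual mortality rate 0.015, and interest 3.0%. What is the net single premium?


NSP = benefit * sum_{k=0}^{n-1} k_p_x * q * v^(k+1)
With constant q=0.015, v=0.970874
Sum = 0.066725
NSP = 321049 * 0.066725
= 21421.9838


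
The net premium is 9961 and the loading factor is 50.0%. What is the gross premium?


Gross = net * (1 + loading)
= 9961 * (1 + 0.5)
= 9961 * 1.5
= 14941.5


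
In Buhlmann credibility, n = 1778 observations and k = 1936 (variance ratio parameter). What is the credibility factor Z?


Z = n / (n + k)
= 1778 / (1778 + 1936)
= 1778 / 3714
= 0.4787


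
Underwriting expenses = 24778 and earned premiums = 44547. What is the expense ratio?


Expense ratio = expenses / premiums
= 24778 / 44547
= 0.5562


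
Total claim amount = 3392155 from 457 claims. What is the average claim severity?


severity = total / number
= 3392155 / 457
= 7422.6586


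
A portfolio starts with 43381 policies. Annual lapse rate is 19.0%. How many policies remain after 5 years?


remaining = initial * (1 - lapse)^years
= 43381 * (1 - 0.19)^5
= 43381 * 0.348678
= 15126.0194


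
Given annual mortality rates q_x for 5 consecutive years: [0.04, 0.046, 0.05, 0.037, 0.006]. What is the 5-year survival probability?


p_k = 1 - q_k for each year
Survival = product of (1 - q_k)
= 0.96 * 0.954 * 0.95 * 0.963 * 0.994
= 0.8328


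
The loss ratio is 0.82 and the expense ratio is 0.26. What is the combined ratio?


Combined ratio = loss ratio + expense ratio
= 0.82 + 0.26
= 1.08


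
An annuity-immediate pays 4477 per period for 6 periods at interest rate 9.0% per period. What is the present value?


PV = PMT * (1 - (1+i)^(-n)) / i
= 4477 * (1 - (1+0.09)^(-6)) / 0.09
= 4477 * (1 - 0.596267) / 0.09
= 4477 * 4.485919
= 20083.4575


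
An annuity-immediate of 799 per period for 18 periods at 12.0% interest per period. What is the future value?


FV = PMT * ((1+i)^n - 1) / i
= 799 * ((1.12)^18 - 1) / 0.12
= 799 * (7.689966 - 1) / 0.12
= 44544.0223


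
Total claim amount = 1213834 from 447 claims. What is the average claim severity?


severity = total / number
= 1213834 / 447
= 2715.5123


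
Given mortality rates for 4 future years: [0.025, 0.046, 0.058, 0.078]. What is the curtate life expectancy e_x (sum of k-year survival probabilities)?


e_x = sum_{k=1}^{n} k_p_x
k_p_x values:
  1_p_x = 0.975
  2_p_x = 0.93015
  3_p_x = 0.876201
  4_p_x = 0.807858
e_x = 3.5892


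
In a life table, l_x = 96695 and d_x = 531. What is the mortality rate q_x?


q_x = d_x / l_x
= 531 / 96695
= 0.0055


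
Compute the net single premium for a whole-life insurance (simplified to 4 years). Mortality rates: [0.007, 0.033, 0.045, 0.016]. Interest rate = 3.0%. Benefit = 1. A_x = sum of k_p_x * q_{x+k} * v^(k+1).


v = 0.970874
Year 0: k_p_x=1.0, q=0.007, term=0.006796
Year 1: k_p_x=0.993, q=0.033, term=0.030888
Year 2: k_p_x=0.960231, q=0.045, term=0.039544
Year 3: k_p_x=0.917021, q=0.016, term=0.013036
A_x = 0.0903


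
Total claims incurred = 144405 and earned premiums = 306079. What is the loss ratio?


Loss ratio = claims / premiums
= 144405 / 306079
= 0.4718


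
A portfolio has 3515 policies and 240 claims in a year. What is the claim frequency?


frequency = claims / policies
= 240 / 3515
= 0.0683


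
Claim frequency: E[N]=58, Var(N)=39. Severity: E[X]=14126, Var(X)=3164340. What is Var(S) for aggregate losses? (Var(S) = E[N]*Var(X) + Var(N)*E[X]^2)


Var(S) = E[N]*Var(X) + Var(N)*E[X]^2
= 58*3164340 + 39*14126^2
= 183531720 + 7782211164
= 7.9657e+09


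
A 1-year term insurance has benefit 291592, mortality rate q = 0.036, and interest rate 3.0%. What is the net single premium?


NSP = benefit * q * v
v = 1/(1+i) = 0.970874
NSP = 291592 * 0.036 * 0.970874
= 10191.565


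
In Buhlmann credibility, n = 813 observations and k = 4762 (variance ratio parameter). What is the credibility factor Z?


Z = n / (n + k)
= 813 / (813 + 4762)
= 813 / 5575
= 0.1458


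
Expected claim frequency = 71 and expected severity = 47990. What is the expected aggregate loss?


E[S] = E[N] * E[X]
= 71 * 47990
= 3.4073e+06


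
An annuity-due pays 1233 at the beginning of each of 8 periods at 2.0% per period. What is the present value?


PV_due = PMT * (1-(1+i)^(-n))/i * (1+i)
PV_immediate = 9032.3186
PV_due = 9032.3186 * 1.02
= 9212.965


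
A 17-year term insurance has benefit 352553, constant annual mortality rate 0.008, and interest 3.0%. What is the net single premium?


NSP = benefit * sum_{k=0}^{n-1} k_p_x * q * v^(k+1)
With constant q=0.008, v=0.970874
Sum = 0.099411
NSP = 352553 * 0.099411
= 35047.8202


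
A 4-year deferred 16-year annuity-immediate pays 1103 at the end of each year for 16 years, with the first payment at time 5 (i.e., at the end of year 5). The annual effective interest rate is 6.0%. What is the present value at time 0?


PV at time 4 of the 16-year annuity-immediate:
a_n = 1103 * (1-(1+0.06)^(-16))/0.06 = 11146.8025
Discount back 4 years to time 0:
PV = 11146.8025 * (1+0.06)^(-4)
= 11146.8025 * 0.792094
= 8829.3116


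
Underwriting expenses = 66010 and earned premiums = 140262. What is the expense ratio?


Expense ratio = expenses / premiums
= 66010 / 140262
= 0.4706


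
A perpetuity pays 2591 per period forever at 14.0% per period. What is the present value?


PV = PMT / i
= 2591 / 0.14
= 18507.1429


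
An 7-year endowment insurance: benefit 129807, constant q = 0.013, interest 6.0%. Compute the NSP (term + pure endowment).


Term component = 9088.255
Pure endowment = 7_p_x * v^7 * benefit = 0.912473 * 0.665057 * 129807 = 78772.9527
NSP = 87861.2077


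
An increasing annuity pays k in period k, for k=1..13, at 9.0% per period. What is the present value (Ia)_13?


(Ia)_n = sum_{k=1}^{n} k * v^k, v = 1/(1+i)
v = 0.917431
Sum computed term by term:
(Ia)_13 = 43.56


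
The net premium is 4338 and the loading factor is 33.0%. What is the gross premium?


Gross = net * (1 + loading)
= 4338 * (1 + 0.33)
= 4338 * 1.33
= 5769.54


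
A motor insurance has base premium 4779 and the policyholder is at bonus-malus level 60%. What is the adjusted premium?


adjusted = base * BM_level / 100
= 4779 * 60 / 100
= 4779 * 0.6
= 2867.4


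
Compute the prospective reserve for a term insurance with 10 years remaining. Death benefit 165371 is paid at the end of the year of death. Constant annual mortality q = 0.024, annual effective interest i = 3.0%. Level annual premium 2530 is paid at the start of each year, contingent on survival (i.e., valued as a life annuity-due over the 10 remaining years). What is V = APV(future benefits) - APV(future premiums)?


v = 1/(1+i) = 0.970874
APV(future benefits) per unit = sum_{k=0}^{9} k_p_x * q * v^(k+1) = 0.18506
APV(future benefits) = 165371 * 0.18506 = 30603.6082
Life annuity-due factor ä_{x:10} = sum_{k=0}^{9} k_p_x * v^k = 7.942172
APV(future premiums) = 2530 * 7.942172 = 20093.694
V = 30603.6082 - 20093.694
= 10509.9142


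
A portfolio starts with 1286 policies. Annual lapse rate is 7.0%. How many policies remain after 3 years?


remaining = initial * (1 - lapse)^years
= 1286 * (1 - 0.07)^3
= 1286 * 0.804357
= 1034.4031


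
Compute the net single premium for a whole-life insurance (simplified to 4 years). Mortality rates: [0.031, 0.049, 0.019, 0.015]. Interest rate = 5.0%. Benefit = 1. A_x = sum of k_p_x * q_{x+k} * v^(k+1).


v = 0.952381
Year 0: k_p_x=1.0, q=0.031, term=0.029524
Year 1: k_p_x=0.969, q=0.049, term=0.043067
Year 2: k_p_x=0.921519, q=0.019, term=0.015125
Year 3: k_p_x=0.90401, q=0.015, term=0.011156
A_x = 0.0989


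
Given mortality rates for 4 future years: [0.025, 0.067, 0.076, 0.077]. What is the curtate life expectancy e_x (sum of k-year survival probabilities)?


e_x = sum_{k=1}^{n} k_p_x
k_p_x values:
  1_p_x = 0.975
  2_p_x = 0.909675
  3_p_x = 0.84054
  4_p_x = 0.775818
e_x = 3.501


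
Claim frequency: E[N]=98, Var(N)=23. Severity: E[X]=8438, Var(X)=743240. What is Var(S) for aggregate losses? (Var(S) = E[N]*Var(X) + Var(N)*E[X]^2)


Var(S) = E[N]*Var(X) + Var(N)*E[X]^2
= 98*743240 + 23*8438^2
= 72837520 + 1637596412
= 1.7104e+09


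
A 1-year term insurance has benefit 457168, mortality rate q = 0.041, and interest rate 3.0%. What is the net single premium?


NSP = benefit * q * v
v = 1/(1+i) = 0.970874
NSP = 457168 * 0.041 * 0.970874
= 18197.9495


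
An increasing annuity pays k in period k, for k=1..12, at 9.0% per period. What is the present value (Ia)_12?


(Ia)_n = sum_{k=1}^{n} k * v^k, v = 1/(1+i)
v = 0.917431
Sum computed term by term:
(Ia)_12 = 39.3197


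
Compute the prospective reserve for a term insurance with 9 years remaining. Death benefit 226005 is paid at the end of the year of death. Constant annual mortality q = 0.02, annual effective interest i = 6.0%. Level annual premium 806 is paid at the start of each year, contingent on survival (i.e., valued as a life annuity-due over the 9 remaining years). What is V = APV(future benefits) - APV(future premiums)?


v = 1/(1+i) = 0.943396
APV(future benefits) per unit = sum_{k=0}^{8} k_p_x * q * v^(k+1) = 0.126626
APV(future benefits) = 226005 * 0.126626 = 28618.221
Life annuity-due factor ä_{x:9} = sum_{k=0}^{8} k_p_x * v^k = 6.711204
APV(future premiums) = 806 * 6.711204 = 5409.2306
V = 28618.221 - 5409.2306
= 23208.9904


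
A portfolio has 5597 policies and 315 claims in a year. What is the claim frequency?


frequency = claims / policies
= 315 / 5597
= 0.0563


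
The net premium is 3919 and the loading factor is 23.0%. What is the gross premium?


Gross = net * (1 + loading)
= 3919 * (1 + 0.23)
= 3919 * 1.23
= 4820.37


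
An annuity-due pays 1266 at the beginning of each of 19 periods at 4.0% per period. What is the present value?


PV_due = PMT * (1-(1+i)^(-n))/i * (1+i)
PV_immediate = 16627.5673
PV_due = 16627.5673 * 1.04
= 17292.67


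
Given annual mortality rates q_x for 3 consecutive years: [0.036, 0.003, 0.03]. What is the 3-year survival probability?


p_k = 1 - q_k for each year
Survival = product of (1 - q_k)
= 0.964 * 0.997 * 0.97
= 0.9323


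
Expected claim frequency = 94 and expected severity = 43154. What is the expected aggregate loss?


E[S] = E[N] * E[X]
= 94 * 43154
= 4.0565e+06


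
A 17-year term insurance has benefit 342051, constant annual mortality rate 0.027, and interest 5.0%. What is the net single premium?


NSP = benefit * sum_{k=0}^{n-1} k_p_x * q * v^(k+1)
With constant q=0.027, v=0.952381
Sum = 0.254583
NSP = 342051 * 0.254583
= 87080.2225


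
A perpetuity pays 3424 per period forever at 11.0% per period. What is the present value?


PV = PMT / i
= 3424 / 0.11
= 31127.2727


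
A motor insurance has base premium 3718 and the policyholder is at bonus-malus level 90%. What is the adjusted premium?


adjusted = base * BM_level / 100
= 3718 * 90 / 100
= 3718 * 0.9
= 3346.2


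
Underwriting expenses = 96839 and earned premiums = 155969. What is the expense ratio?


Expense ratio = expenses / premiums
= 96839 / 155969
= 0.6209


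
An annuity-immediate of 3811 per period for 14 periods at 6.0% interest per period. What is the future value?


FV = PMT * ((1+i)^n - 1) / i
= 3811 * ((1.06)^14 - 1) / 0.06
= 3811 * (2.260904 - 1) / 0.06
= 80088.4163


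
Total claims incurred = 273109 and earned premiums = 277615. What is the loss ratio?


Loss ratio = claims / premiums
= 273109 / 277615
= 0.9838


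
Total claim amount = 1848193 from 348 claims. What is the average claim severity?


severity = total / number
= 1848193 / 348
= 5310.8994


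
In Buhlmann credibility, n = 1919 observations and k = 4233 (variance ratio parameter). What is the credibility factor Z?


Z = n / (n + k)
= 1919 / (1919 + 4233)
= 1919 / 6152
= 0.3119


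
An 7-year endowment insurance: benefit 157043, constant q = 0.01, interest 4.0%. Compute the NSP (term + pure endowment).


Term component = 9162.1066
Pure endowment = 7_p_x * v^7 * benefit = 0.932065 * 0.759918 * 157043 = 111232.4672
NSP = 120394.5737


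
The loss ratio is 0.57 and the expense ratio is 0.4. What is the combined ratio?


Combined ratio = loss ratio + expense ratio
= 0.57 + 0.4
= 0.97


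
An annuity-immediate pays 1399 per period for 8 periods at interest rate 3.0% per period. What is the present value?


PV = PMT * (1 - (1+i)^(-n)) / i
= 1399 * (1 - (1+0.03)^(-8)) / 0.03
= 1399 * (1 - 0.789409) / 0.03
= 1399 * 7.019692
= 9820.5494


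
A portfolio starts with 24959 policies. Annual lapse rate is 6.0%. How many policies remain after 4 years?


remaining = initial * (1 - lapse)^years
= 24959 * (1 - 0.06)^4
= 24959 * 0.780749
= 19486.7133


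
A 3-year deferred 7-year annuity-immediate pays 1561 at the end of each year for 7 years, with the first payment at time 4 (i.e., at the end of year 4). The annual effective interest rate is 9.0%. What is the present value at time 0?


PV at time 3 of the 7-year annuity-immediate:
a_n = 1561 * (1-(1+0.09)^(-7))/0.09 = 7856.4394
Discount back 3 years to time 0:
PV = 7856.4394 * (1+0.09)^(-3)
= 7856.4394 * 0.772183
= 6066.6127


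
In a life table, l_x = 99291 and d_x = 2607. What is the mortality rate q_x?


q_x = d_x / l_x
= 2607 / 99291
= 0.0263


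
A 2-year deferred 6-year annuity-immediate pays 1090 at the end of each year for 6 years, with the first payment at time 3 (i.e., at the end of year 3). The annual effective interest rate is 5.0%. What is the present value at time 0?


PV at time 2 of the 6-year annuity-immediate:
a_n = 1090 * (1-(1+0.05)^(-6))/0.05 = 5532.5044
Discount back 2 years to time 0:
PV = 5532.5044 * (1+0.05)^(-2)
= 5532.5044 * 0.907029
= 5018.1445


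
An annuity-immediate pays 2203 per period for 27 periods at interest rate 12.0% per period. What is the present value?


PV = PMT * (1 - (1+i)^(-n)) / i
= 2203 * (1 - (1+0.12)^(-27)) / 0.12
= 2203 * (1 - 0.046894) / 0.12
= 2203 * 7.942554
= 17497.4454


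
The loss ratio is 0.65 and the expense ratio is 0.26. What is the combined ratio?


Combined ratio = loss ratio + expense ratio
= 0.65 + 0.26
= 0.91


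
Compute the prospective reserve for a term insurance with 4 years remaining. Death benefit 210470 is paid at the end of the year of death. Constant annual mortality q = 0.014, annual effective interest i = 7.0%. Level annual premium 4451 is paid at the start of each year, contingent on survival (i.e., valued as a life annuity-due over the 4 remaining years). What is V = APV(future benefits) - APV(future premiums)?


v = 1/(1+i) = 0.934579
APV(future benefits) per unit = sum_{k=0}^{3} k_p_x * q * v^(k+1) = 0.04649
APV(future benefits) = 210470 * 0.04649 = 9784.6836
Life annuity-due factor ä_{x:4} = sum_{k=0}^{3} k_p_x * v^k = 3.55314
APV(future premiums) = 4451 * 3.55314 = 15815.0265
V = 9784.6836 - 15815.0265
= -6030.3428


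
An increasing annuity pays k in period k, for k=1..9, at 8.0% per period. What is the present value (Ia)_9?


(Ia)_n = sum_{k=1}^{n} k * v^k, v = 1/(1+i)
v = 0.925926
Sum computed term by term:
(Ia)_9 = 28.055


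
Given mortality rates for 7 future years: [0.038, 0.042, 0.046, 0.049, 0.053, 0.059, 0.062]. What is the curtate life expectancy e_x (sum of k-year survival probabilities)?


e_x = sum_{k=1}^{n} k_p_x
k_p_x values:
  1_p_x = 0.962
  2_p_x = 0.921596
  3_p_x = 0.879203
  4_p_x = 0.836122
  5_p_x = 0.791807
  6_p_x = 0.745091
  7_p_x = 0.698895
e_x = 5.8347


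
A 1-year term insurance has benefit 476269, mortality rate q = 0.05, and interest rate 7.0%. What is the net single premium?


NSP = benefit * q * v
v = 1/(1+i) = 0.934579
NSP = 476269 * 0.05 * 0.934579
= 22255.5607


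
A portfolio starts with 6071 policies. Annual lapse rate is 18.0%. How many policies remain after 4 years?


remaining = initial * (1 - lapse)^years
= 6071 * (1 - 0.18)^4
= 6071 * 0.452122
= 2744.8312


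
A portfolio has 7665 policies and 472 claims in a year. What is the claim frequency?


frequency = claims / policies
= 472 / 7665
= 0.0616


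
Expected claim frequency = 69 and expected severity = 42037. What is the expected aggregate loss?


E[S] = E[N] * E[X]
= 69 * 42037
= 2.9006e+06


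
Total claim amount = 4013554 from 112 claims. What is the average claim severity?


severity = total / number
= 4013554 / 112
= 35835.3036


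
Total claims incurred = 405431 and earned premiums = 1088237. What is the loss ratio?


Loss ratio = claims / premiums
= 405431 / 1088237
= 0.3726


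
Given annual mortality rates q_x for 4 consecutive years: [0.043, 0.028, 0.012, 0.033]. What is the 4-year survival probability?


p_k = 1 - q_k for each year
Survival = product of (1 - q_k)
= 0.957 * 0.972 * 0.988 * 0.967
= 0.8887


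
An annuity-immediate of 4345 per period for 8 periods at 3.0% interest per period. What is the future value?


FV = PMT * ((1+i)^n - 1) / i
= 4345 * ((1.03)^8 - 1) / 0.03
= 4345 * (1.26677 - 1) / 0.03
= 38637.2001


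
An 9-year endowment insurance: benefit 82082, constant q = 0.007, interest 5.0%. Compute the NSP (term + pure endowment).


Term component = 3980.5149
Pure endowment = 9_p_x * v^9 * benefit = 0.938735 * 0.644609 * 82082 = 49669.2354
NSP = 53649.7504


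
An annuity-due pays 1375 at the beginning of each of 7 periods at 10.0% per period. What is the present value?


PV_due = PMT * (1-(1+i)^(-n))/i * (1+i)
PV_immediate = 6694.0759
PV_due = 6694.0759 * 1.1
= 7363.4835


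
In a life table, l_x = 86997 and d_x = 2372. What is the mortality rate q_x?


q_x = d_x / l_x
= 2372 / 86997
= 0.0273


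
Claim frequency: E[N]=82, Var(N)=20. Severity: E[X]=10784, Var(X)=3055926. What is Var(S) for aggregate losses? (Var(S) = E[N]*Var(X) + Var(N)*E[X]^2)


Var(S) = E[N]*Var(X) + Var(N)*E[X]^2
= 82*3055926 + 20*10784^2
= 250585932 + 2325893120
= 2.5765e+09


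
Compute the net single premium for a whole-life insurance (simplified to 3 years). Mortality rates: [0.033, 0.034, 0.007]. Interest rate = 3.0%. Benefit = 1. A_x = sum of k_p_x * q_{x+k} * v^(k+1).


v = 0.970874
Year 0: k_p_x=1.0, q=0.033, term=0.032039
Year 1: k_p_x=0.967, q=0.034, term=0.030991
Year 2: k_p_x=0.934122, q=0.007, term=0.005984
A_x = 0.069


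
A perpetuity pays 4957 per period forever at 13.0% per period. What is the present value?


PV = PMT / i
= 4957 / 0.13
= 38130.7692


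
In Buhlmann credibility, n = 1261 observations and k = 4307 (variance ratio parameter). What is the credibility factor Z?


Z = n / (n + k)
= 1261 / (1261 + 4307)
= 1261 / 5568
= 0.2265


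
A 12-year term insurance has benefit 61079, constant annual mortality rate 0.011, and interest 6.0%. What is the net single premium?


NSP = benefit * sum_{k=0}^{n-1} k_p_x * q * v^(k+1)
With constant q=0.011, v=0.943396
Sum = 0.087505
NSP = 61079 * 0.087505
= 5344.7063


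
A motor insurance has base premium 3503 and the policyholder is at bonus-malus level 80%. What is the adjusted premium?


adjusted = base * BM_level / 100
= 3503 * 80 / 100
= 3503 * 0.8
= 2802.4


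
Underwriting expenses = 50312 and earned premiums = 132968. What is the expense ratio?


Expense ratio = expenses / premiums
= 50312 / 132968
= 0.3784


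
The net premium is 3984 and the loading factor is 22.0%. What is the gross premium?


Gross = net * (1 + loading)
= 3984 * (1 + 0.22)
= 3984 * 1.22
= 4860.48


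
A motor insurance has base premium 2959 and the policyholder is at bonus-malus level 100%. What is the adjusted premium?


adjusted = base * BM_level / 100
= 2959 * 100 / 100
= 2959 * 1.0
= 2959.0


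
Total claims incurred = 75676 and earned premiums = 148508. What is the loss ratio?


Loss ratio = claims / premiums
= 75676 / 148508
= 0.5096


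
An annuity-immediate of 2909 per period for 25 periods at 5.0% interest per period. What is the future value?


FV = PMT * ((1+i)^n - 1) / i
= 2909 * ((1.05)^25 - 1) / 0.05
= 2909 * (3.386355 - 1) / 0.05
= 138838.1305


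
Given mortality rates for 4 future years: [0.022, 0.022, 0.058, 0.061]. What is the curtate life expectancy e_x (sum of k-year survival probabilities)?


e_x = sum_{k=1}^{n} k_p_x
k_p_x values:
  1_p_x = 0.978
  2_p_x = 0.956484
  3_p_x = 0.901008
  4_p_x = 0.846046
e_x = 3.6815


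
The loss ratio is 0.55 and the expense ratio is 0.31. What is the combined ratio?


Combined ratio = loss ratio + expense ratio
= 0.55 + 0.31
= 0.86


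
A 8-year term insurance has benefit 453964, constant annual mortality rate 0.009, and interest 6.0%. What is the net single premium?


NSP = benefit * sum_{k=0}^{n-1} k_p_x * q * v^(k+1)
With constant q=0.009, v=0.943396
Sum = 0.054308
NSP = 453964 * 0.054308
= 24654.0156


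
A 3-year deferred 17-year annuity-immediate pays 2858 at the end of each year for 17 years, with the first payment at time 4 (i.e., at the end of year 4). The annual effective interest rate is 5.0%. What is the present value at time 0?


PV at time 3 of the 17-year annuity-immediate:
a_n = 2858 * (1-(1+0.05)^(-17))/0.05 = 32221.2813
Discount back 3 years to time 0:
PV = 32221.2813 * (1+0.05)^(-3)
= 32221.2813 * 0.863838
= 27833.9543


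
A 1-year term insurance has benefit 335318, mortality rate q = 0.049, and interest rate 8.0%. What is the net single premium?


NSP = benefit * q * v
v = 1/(1+i) = 0.925926
NSP = 335318 * 0.049 * 0.925926
= 15213.5019


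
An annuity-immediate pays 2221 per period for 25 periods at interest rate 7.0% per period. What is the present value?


PV = PMT * (1 - (1+i)^(-n)) / i
= 2221 * (1 - (1+0.07)^(-25)) / 0.07
= 2221 * (1 - 0.184249) / 0.07
= 2221 * 11.653583
= 25882.6082


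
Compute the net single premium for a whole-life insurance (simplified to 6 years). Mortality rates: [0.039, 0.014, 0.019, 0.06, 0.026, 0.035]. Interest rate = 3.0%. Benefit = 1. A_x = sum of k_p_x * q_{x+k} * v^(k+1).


v = 0.970874
Year 0: k_p_x=1.0, q=0.039, term=0.037864
Year 1: k_p_x=0.961, q=0.014, term=0.012682
Year 2: k_p_x=0.947546, q=0.019, term=0.016476
Year 3: k_p_x=0.929543, q=0.06, term=0.049553
Year 4: k_p_x=0.87377, q=0.026, term=0.019597
Year 5: k_p_x=0.851052, q=0.035, term=0.024946
A_x = 0.1611


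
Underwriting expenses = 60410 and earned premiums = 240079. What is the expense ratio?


Expense ratio = expenses / premiums
= 60410 / 240079
= 0.2516


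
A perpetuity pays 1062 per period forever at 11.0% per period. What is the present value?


PV = PMT / i
= 1062 / 0.11
= 9654.5455


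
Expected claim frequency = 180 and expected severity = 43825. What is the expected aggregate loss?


E[S] = E[N] * E[X]
= 180 * 43825
= 7.8885e+06


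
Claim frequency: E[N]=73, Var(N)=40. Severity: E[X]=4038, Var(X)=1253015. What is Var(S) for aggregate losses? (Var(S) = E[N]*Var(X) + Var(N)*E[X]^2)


Var(S) = E[N]*Var(X) + Var(N)*E[X]^2
= 73*1253015 + 40*4038^2
= 91470095 + 652217760
= 7.4369e+08


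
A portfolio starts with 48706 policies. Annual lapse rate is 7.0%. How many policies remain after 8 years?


remaining = initial * (1 - lapse)^years
= 48706 * (1 - 0.07)^8
= 48706 * 0.559582
= 27254.9916


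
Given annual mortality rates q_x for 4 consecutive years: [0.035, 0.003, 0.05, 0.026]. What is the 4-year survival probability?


p_k = 1 - q_k for each year
Survival = product of (1 - q_k)
= 0.965 * 0.997 * 0.95 * 0.974
= 0.8902


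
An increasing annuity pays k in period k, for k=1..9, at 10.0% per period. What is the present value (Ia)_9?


(Ia)_n = sum_{k=1}^{n} k * v^k, v = 1/(1+i)
v = 0.909091
Sum computed term by term:
(Ia)_9 = 25.1805


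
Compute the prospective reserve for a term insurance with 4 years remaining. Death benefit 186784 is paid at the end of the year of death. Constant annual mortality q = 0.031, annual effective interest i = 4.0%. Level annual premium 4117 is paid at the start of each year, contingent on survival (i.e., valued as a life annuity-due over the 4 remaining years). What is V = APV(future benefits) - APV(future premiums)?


v = 1/(1+i) = 0.961538
APV(future benefits) per unit = sum_{k=0}^{3} k_p_x * q * v^(k+1) = 0.107567
APV(future benefits) = 186784 * 0.107567 = 20091.8493
Life annuity-due factor ä_{x:4} = sum_{k=0}^{3} k_p_x * v^k = 3.608709
APV(future premiums) = 4117 * 3.608709 = 14857.0557
V = 20091.8493 - 14857.0557
= 5234.7935


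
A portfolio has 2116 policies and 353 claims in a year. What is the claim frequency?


frequency = claims / policies
= 353 / 2116
= 0.1668
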